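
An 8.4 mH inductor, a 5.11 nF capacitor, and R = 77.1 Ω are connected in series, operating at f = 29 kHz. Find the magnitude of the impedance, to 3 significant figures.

463 Ω

ω = 2πf = 182200 rad/s
X_L = ωL = 1530 Ω
X_C = 1/(ωC) = 1070 Ω
Net reactance X = X_L − X_C = 457 Ω
Z = 77.1 + j457 Ω
|Z| = √(77.1² + 457²) = 463 Ω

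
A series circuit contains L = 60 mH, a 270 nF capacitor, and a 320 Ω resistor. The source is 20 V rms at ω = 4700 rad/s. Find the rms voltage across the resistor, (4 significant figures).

X_L = ωL = 282.0 Ω
X_C = 1/(ωC) = 788.0 Ω
Net reactance X = X_L − X_C = -506.0 Ω
Z = 320.0 − j506.0 Ω
|Z| = √(320.0² + 506.0²) = 598.7 Ω
I = V/|Z| = 33.40 mA
V_R = I·|Z_R| = 0.03340 × 320.0 = 10.69 V

10.69 V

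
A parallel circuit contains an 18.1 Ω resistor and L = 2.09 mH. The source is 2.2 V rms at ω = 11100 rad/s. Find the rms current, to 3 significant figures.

154 mA

X_L = ωL = 23.2 Ω
Parallel: admittances add. Y = 1/R + 1/(jωL)
Y = (0.0552 − j0.0431) S
|Y| = 0.0701 S → |Z| = 1/|Y| = 14.3 Ω, ∠Z = −∠Y = 38.0°
I = V/|Z| = 2.2/14.3 = 154 mA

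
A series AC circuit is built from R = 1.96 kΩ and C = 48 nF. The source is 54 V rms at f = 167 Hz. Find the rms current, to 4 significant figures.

2.707 mA

ω = 2πf = 1049 rad/s
X_C = 1/(ωC) = 19850 Ω
Z = 1960 − j19850 Ω
|Z| = √(1960² + 19850²) = 19950 Ω
I = V/|Z| = 54/19950 = 2.707 mA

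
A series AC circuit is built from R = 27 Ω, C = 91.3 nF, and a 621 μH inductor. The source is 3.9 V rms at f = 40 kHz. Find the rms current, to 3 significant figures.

33.7 mA

ω = 2πf = 251300 rad/s
X_L = ωL = 156 Ω
X_C = 1/(ωC) = 43.6 Ω
Net reactance X = X_L − X_C = 112 Ω
Z = 27.0 + j112 Ω
|Z| = √(27.0² + 112²) = 116 Ω
I = V/|Z| = 3.9/116 = 33.7 mA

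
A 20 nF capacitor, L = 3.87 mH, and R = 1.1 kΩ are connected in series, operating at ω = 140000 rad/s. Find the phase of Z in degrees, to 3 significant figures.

9.53°

X_L = ωL = 542 Ω
X_C = 1/(ωC) = 357 Ω
Net reactance X = X_L − X_C = 185 Ω
Z = 1100 + j185 Ω
|Z| = √(1100² + 185²) = 1120 Ω
∠Z = arctan(185/1100) = 9.53°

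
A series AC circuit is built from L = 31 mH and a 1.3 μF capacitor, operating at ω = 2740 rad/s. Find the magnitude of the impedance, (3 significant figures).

196 Ω

X_L = ωL = 84.9 Ω
X_C = 1/(ωC) = 281 Ω
Net reactance X = X_L − X_C = -196 Ω
Z = − j196 Ω
|Z| = √(0² + 196²) = 196 Ω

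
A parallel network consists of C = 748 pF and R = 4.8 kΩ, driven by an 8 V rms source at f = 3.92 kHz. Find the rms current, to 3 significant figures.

1.67 mA

ω = 2πf = 24630 rad/s
X_C = 1/(ωC) = 54300 Ω
Parallel: admittances add. Y = 1/R + jωC
Y = (0.000208 + j1.84e-05) S
|Y| = 0.000209 S → |Z| = 1/|Y| = 4780 Ω, ∠Z = −∠Y = -5.05°
I = V/|Z| = 8/4780 = 1.67 mA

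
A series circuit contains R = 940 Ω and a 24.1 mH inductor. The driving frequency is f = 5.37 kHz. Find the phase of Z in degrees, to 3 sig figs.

ω = 2πf = 33740 rad/s
X_L = ωL = 813 Ω
Z = 940 + j813 Ω
|Z| = √(940² + 813²) = 1240 Ω
∠Z = arctan(813/940) = 40.9°

40.9°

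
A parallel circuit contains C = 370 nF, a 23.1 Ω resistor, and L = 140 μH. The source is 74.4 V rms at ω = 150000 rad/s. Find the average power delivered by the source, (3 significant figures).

X_L = ωL = 21.0 Ω
X_C = 1/(ωC) = 18.0 Ω
Parallel: admittances add. Y = 1/R + 1/(jωL) + jωC
Y = (0.0433 + j0.00788) S
|Y| = 0.0440 S → |Z| = 1/|Y| = 22.7 Ω, ∠Z = −∠Y = -10.3°
I = V/|Z| = 3.27 A
P = VI cos φ = 74.4 × 3.27 × cos(-10.3°) = 240 W

240 W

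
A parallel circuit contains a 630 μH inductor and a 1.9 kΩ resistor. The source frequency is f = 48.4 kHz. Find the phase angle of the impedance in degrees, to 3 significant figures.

84.2°

ω = 2πf = 304100 rad/s
X_L = ωL = 192 Ω
Parallel: admittances add. Y = 1/R + 1/(jωL)
Y = (0.000526 − j0.00522) S
|Y| = 0.00525 S → |Z| = 1/|Y| = 191 Ω, ∠Z = −∠Y = 84.2°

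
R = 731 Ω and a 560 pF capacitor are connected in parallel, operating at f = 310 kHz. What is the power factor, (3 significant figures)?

ω = 2πf = 1.948e+06 rad/s
X_C = 1/(ωC) = 917 Ω
Parallel: admittances add. Y = 1/R + jωC
Y = (0.00137 + j0.00109) S
|Y| = 0.00175 S → |Z| = 1/|Y| = 572 Ω, ∠Z = −∠Y = -38.6°
cos φ = cos(-38.6°) = 0.782

0.782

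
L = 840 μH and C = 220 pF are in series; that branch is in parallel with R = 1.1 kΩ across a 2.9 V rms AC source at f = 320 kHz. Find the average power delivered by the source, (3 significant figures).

ω = 2πf = 2.011e+06 rad/s
X_L = ωL = 1690 Ω
X_C = 1/(ωC) = 2260 Ω
Branch 1: Z₁ = R = 1100 Ω
Branch 2 (series LC): Z₂ = j(X_L − X_C) = −j572 Ω
Parallel: Z = Z₁Z₂/(Z₁+Z₂), |Z| = 507 Ω, ∠Z = -62.5°
I = V/|Z| = 5.72 mA
P = VI cos φ = 2.9 × 0.00572 × cos(-62.5°) = 7.65 mW

7.65 mW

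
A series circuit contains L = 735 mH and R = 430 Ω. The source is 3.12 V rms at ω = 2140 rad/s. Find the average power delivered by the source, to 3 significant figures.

X_L = ωL = 1570 Ω
Z = 430 + j1570 Ω
|Z| = √(430² + 1570²) = 1630 Ω
∠Z = arctan(1570/430) = 74.7°
I = V/|Z| = 1.91 mA
P = VI cos φ = 3.12 × 0.00191 × cos(74.7°) = 1.57 mW

1.57 mW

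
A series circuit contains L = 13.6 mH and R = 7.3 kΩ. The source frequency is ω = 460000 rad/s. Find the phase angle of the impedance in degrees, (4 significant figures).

X_L = ωL = 6256 Ω
Z = 7300 + j6256 Ω
|Z| = √(7300² + 6256²) = 9614 Ω
∠Z = arctan(6256/7300) = 40.60°

40.60°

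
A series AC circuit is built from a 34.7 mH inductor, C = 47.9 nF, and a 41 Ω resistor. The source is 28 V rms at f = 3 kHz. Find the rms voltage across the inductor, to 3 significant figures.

40.2 V

ω = 2πf = 18850 rad/s
X_L = ωL = 654 Ω
X_C = 1/(ωC) = 1110 Ω
Net reactance X = X_L − X_C = -453 Ω
Z = 41.0 − j453 Ω
|Z| = √(41.0² + 453²) = 455 Ω
I = V/|Z| = 61.5 mA
V_L = I·|Z_L| = 0.0615 × 654 = 40.2 V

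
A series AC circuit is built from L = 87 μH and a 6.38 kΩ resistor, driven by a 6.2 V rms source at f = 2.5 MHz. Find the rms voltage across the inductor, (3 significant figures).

1.30 V

ω = 2πf = 1.571e+07 rad/s
X_L = ωL = 1370 Ω
Z = 6380 + j1370 Ω
|Z| = √(6380² + 1370²) = 6520 Ω
I = V/|Z| = 950 μA
V_L = I·|Z_L| = 0.000950 × 1370 = 1.30 V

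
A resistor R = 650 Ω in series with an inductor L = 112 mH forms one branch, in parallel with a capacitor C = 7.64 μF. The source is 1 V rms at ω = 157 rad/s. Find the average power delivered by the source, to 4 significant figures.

1.537 mW

X_L = ωL = 17.58 Ω
X_C = 1/(ωC) = 833.7 Ω
Branch 1 (R+jX_L): Z₁ = 650.0 + j17.58 Ω, |Z₁| = 650.2 Ω
Branch 2 (−jX_C): Z₂ = −j833.7 Ω
Parallel: Z = Z₁Z₂/(Z₁+Z₂), |Z| = 519.6 Ω, ∠Z = -36.99°
I = V/|Z| = 1.925 mA
P = VI cos φ = 1 × 0.001925 × cos(-36.99°) = 1.537 mW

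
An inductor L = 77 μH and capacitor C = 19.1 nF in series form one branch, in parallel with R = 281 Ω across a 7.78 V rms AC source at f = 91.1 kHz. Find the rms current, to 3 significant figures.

166 mA

ω = 2πf = 572400 rad/s
X_L = ωL = 44.1 Ω
X_C = 1/(ωC) = 91.5 Ω
Branch 1: Z₁ = R = 281 Ω
Branch 2 (series LC): Z₂ = j(X_L − X_C) = −j47.4 Ω
Parallel: Z = Z₁Z₂/(Z₁+Z₂), |Z| = 46.7 Ω, ∠Z = -80.4°
I = V/|Z| = 7.78/46.7 = 166 mA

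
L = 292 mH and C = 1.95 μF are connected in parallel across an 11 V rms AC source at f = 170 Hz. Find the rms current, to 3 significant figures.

12.4 mA

ω = 2πf = 1068 rad/s
X_L = ωL = 312 Ω
X_C = 1/(ωC) = 480 Ω
Parallel: admittances add. Y = 1/(jωL) + jωC
Y = (0 − j0.00112) S
|Y| = 0.00112 S → |Z| = 1/|Y| = 890 Ω, ∠Z = −∠Y = 90.0°
I = V/|Z| = 11/890 = 12.4 mA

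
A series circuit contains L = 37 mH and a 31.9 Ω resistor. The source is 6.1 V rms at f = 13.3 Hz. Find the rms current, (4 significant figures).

190.3 mA

ω = 2πf = 83.57 rad/s
X_L = ωL = 3.092 Ω
Z = 31.90 + j3.092 Ω
|Z| = √(31.90² + 3.092²) = 32.05 Ω
I = V/|Z| = 6.1/32.05 = 190.3 mA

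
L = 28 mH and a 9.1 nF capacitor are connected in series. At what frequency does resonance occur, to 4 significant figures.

9.971 kHz

ω₀ = 1/√(LC) = 1/√(0.028 × 9.1e-09) = 62650 rad/s
f₀ = ω₀/(2π) = 9.971 kHz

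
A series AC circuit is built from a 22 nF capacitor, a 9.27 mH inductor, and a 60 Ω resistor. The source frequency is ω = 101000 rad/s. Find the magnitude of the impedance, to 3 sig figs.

490 Ω

X_L = ωL = 936 Ω
X_C = 1/(ωC) = 450 Ω
Net reactance X = X_L − X_C = 486 Ω
Z = 60.0 + j486 Ω
|Z| = √(60.0² + 486²) = 490 Ω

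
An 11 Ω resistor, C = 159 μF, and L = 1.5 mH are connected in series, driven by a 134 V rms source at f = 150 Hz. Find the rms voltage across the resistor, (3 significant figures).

121 V

ω = 2πf = 942.5 rad/s
X_L = ωL = 1.41 Ω
X_C = 1/(ωC) = 6.67 Ω
Net reactance X = X_L − X_C = -5.26 Ω
Z = 11.0 − j5.26 Ω
|Z| = √(11.0² + 5.26²) = 12.2 Ω
I = V/|Z| = 11.0 A
V_R = I·|Z_R| = 11.0 × 11.0 = 121 V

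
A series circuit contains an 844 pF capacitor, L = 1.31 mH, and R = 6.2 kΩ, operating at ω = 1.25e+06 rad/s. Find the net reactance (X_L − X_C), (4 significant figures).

689.6 Ω

X_L = ωL = 1638 Ω
X_C = 1/(ωC) = 947.9 Ω
X = 1638 − 947.9 = 689.6 Ω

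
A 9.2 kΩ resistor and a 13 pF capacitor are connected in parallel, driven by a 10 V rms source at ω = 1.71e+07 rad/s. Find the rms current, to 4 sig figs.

2.475 mA

X_C = 1/(ωC) = 4498 Ω
Parallel: admittances add. Y = 1/R + jωC
Y = (0.0001087 + j0.0002223) S
|Y| = 0.0002475 S → |Z| = 1/|Y| = 4041 Ω, ∠Z = −∠Y = -63.94°
I = V/|Z| = 10/4041 = 2.475 mA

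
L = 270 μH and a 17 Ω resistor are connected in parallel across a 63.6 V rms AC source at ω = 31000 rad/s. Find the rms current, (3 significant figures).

X_L = ωL = 8.37 Ω
Parallel: admittances add. Y = 1/R + 1/(jωL)
Y = (0.0588 − j0.119) S
|Y| = 0.133 S → |Z| = 1/|Y| = 7.51 Ω, ∠Z = −∠Y = 63.8°
I = V/|Z| = 63.6/7.51 = 8.47 A

8.47 A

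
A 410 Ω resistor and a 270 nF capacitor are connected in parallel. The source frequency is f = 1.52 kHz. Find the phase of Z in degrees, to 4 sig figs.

-46.59°

ω = 2πf = 9550 rad/s
X_C = 1/(ωC) = 387.8 Ω
Parallel: admittances add. Y = 1/R + jωC
Y = (0.002439 + j0.002579) S
|Y| = 0.003549 S → |Z| = 1/|Y| = 281.7 Ω, ∠Z = −∠Y = -46.59°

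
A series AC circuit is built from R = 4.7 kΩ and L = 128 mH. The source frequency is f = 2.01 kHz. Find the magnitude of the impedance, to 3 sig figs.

4970 Ω

ω = 2πf = 12630 rad/s
X_L = ωL = 1620 Ω
Z = 4700 + j1620 Ω
|Z| = √(4700² + 1620²) = 4970 Ω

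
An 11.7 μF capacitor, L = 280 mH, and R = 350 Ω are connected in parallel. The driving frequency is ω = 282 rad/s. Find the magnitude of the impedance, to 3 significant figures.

102 Ω

X_L = ωL = 79.0 Ω
X_C = 1/(ωC) = 303 Ω
Parallel: admittances add. Y = 1/R + 1/(jωL) + jωC
Y = (0.00286 − j0.00937) S
|Y| = 0.00979 S → |Z| = 1/|Y| = 102 Ω, ∠Z = −∠Y = 73.0°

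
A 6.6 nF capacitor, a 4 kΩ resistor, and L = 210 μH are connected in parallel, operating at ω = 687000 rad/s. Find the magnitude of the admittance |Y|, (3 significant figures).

2.41 mS

X_L = ωL = 144 Ω
X_C = 1/(ωC) = 221 Ω
Parallel: admittances add. Y = 1/R + 1/(jωL) + jωC
Y = (0.000250 − j0.00240) S
|Y| = 0.00241 S → |Z| = 1/|Y| = 415 Ω, ∠Z = −∠Y = 84.0°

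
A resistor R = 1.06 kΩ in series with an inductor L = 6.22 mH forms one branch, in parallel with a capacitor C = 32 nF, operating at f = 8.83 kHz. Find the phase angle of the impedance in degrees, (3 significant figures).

ω = 2πf = 55480 rad/s
X_L = ωL = 345 Ω
X_C = 1/(ωC) = 563 Ω
Branch 1 (R+jX_L): Z₁ = 1060 + j345 Ω, |Z₁| = 1110 Ω
Branch 2 (−jX_C): Z₂ = −j563 Ω
Parallel: Z = Z₁Z₂/(Z₁+Z₂), |Z| = 580 Ω, ∠Z = -60.3°

-60.3°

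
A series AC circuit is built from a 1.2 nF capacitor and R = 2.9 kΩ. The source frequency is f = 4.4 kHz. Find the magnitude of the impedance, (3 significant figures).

ω = 2πf = 27650 rad/s
X_C = 1/(ωC) = 30100 Ω
Z = 2900 − j30100 Ω
|Z| = √(2900² + 30100²) = 30300 Ω

30300 Ω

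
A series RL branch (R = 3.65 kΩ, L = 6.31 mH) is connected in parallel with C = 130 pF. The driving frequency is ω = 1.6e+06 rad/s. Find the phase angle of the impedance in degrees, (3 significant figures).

-75.3°

X_L = ωL = 10100 Ω
X_C = 1/(ωC) = 4810 Ω
Branch 1 (R+jX_L): Z₁ = 3650 + j10100 Ω, |Z₁| = 10700 Ω
Branch 2 (−jX_C): Z₂ = −j4810 Ω
Parallel: Z = Z₁Z₂/(Z₁+Z₂), |Z| = 8030 Ω, ∠Z = -75.3°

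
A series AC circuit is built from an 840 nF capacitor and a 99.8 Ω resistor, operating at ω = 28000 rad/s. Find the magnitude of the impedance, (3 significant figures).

X_C = 1/(ωC) = 42.5 Ω
Z = 99.8 − j42.5 Ω
|Z| = √(99.8² + 42.5²) = 108 Ω

108 Ω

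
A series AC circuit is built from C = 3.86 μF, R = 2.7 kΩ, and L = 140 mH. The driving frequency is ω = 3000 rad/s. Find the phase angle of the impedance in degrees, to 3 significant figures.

X_L = ωL = 420 Ω
X_C = 1/(ωC) = 86.4 Ω
Net reactance X = X_L − X_C = 334 Ω
Z = 2700 + j334 Ω
|Z| = √(2700² + 334²) = 2720 Ω
∠Z = arctan(334/2700) = 7.04°

7.04°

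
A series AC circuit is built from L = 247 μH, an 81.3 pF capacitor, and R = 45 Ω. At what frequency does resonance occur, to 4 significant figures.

ω₀ = 1/√(LC) = 1/√(0.000247 × 8.13e-11) = 7.057e+06 rad/s
f₀ = ω₀/(2π) = 1.123 MHz

1.123 MHz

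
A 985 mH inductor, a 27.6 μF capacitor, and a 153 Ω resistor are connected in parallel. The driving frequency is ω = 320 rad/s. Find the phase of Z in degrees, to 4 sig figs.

-40.89°

X_L = ωL = 315.2 Ω
X_C = 1/(ωC) = 113.2 Ω
Parallel: admittances add. Y = 1/R + 1/(jωL) + jωC
Y = (0.006536 + j0.005659) S
|Y| = 0.008646 S → |Z| = 1/|Y| = 115.7 Ω, ∠Z = −∠Y = -40.89°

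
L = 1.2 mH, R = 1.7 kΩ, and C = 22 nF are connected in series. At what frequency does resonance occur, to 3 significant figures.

ω₀ = 1/√(LC) = 1/√(0.0012 × 2.2e-08) = 194600 rad/s
f₀ = ω₀/(2π) = 31.0 kHz

31.0 kHz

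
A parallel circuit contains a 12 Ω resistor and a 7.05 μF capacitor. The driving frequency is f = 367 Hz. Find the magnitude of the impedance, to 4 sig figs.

11.78 Ω

ω = 2πf = 2306 rad/s
X_C = 1/(ωC) = 61.51 Ω
Parallel: admittances add. Y = 1/R + jωC
Y = (0.08333 + j0.01626) S
|Y| = 0.08490 S → |Z| = 1/|Y| = 11.78 Ω, ∠Z = −∠Y = -11.04°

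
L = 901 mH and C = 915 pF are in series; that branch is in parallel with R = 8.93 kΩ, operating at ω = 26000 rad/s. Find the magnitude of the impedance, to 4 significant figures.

X_L = ωL = 23430 Ω
X_C = 1/(ωC) = 42030 Ω
Branch 1: Z₁ = R = 8930 Ω
Branch 2 (series LC): Z₂ = j(X_L − X_C) = −j18610 Ω
Parallel: Z = Z₁Z₂/(Z₁+Z₂), |Z| = 8051 Ω, ∠Z = -25.64°

8051 Ω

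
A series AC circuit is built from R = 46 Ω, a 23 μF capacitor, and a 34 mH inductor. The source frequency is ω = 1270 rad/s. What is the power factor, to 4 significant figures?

0.9816

X_L = ωL = 43.18 Ω
X_C = 1/(ωC) = 34.23 Ω
Net reactance X = X_L − X_C = 8.945 Ω
Z = 46.00 + j8.945 Ω
|Z| = √(46.00² + 8.945²) = 46.86 Ω
∠Z = arctan(8.945/46.00) = 11.00°
cos φ = cos(11.00°) = 0.9816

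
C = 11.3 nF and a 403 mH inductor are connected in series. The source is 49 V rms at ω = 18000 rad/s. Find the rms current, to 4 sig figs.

20.96 mA

X_L = ωL = 7254 Ω
X_C = 1/(ωC) = 4916 Ω
Net reactance X = X_L − X_C = 2338 Ω
Z = j2338 Ω
|Z| = √(0² + 2338²) = 2338 Ω
I = V/|Z| = 49/2338 = 20.96 mA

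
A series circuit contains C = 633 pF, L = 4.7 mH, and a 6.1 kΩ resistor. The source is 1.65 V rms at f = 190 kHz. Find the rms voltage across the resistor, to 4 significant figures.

ω = 2πf = 1.194e+06 rad/s
X_L = ωL = 5611 Ω
X_C = 1/(ωC) = 1323 Ω
Net reactance X = X_L − X_C = 4288 Ω
Z = 6100 + j4288 Ω
|Z| = √(6100² + 4288²) = 7456 Ω
I = V/|Z| = 221.3 μA
V_R = I·|Z_R| = 0.0002213 × 6100 = 1.350 V

1.350 V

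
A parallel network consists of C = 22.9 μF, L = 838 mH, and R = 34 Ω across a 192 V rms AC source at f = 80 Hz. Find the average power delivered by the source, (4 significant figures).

ω = 2πf = 502.7 rad/s
X_L = ωL = 421.2 Ω
X_C = 1/(ωC) = 86.87 Ω
Parallel: admittances add. Y = 1/R + 1/(jωL) + jωC
Y = (0.02941 + j0.009137) S
|Y| = 0.03080 S → |Z| = 1/|Y| = 32.47 Ω, ∠Z = −∠Y = -17.26°
I = V/|Z| = 5.913 A
P = VI cos φ = 192 × 5.913 × cos(-17.26°) = 1.084 kW

1.084 kW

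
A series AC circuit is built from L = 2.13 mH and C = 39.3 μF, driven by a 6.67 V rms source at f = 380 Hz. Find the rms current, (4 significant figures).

ω = 2πf = 2388 rad/s
X_L = ωL = 5.086 Ω
X_C = 1/(ωC) = 10.66 Ω
Net reactance X = X_L − X_C = -5.572 Ω
Z = − j5.572 Ω
|Z| = √(0² + 5.572²) = 5.572 Ω
I = V/|Z| = 6.67/5.572 = 1.197 A

1.197 A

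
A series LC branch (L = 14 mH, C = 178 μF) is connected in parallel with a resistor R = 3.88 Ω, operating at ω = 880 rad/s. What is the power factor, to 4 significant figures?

X_L = ωL = 12.32 Ω
X_C = 1/(ωC) = 6.384 Ω
Branch 1: Z₁ = R = 3.880 Ω
Branch 2 (series LC): Z₂ = j(X_L − X_C) = j5.936 Ω
Parallel: Z = Z₁Z₂/(Z₁+Z₂), |Z| = 3.248 Ω, ∠Z = 33.17°
cos φ = cos(33.17°) = 0.8370

0.8370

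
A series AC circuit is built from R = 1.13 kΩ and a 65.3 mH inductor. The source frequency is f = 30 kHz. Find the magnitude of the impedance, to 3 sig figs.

ω = 2πf = 188500 rad/s
X_L = ωL = 12300 Ω
Z = 1130 + j12300 Ω
|Z| = √(1130² + 12300²) = 12400 Ω

12400 Ω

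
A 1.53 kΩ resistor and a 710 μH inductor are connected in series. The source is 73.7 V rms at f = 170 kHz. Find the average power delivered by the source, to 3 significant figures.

2.85 W

ω = 2πf = 1.068e+06 rad/s
X_L = ωL = 758 Ω
Z = 1530 + j758 Ω
|Z| = √(1530² + 758²) = 1710 Ω
∠Z = arctan(758/1530) = 26.4°
I = V/|Z| = 43.2 mA
P = VI cos φ = 73.7 × 0.0432 × cos(26.4°) = 2.85 W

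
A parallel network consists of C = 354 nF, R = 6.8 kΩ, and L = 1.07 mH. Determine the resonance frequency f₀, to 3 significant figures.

ω₀ = 1/√(LC) = 1/√(0.00107 × 3.54e-07) = 51380 rad/s
f₀ = ω₀/(2π) = 8.18 kHz

8.18 kHz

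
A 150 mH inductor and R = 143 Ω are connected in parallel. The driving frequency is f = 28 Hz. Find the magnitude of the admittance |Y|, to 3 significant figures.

38.5 mS

ω = 2πf = 175.9 rad/s
X_L = ωL = 26.4 Ω
Parallel: admittances add. Y = 1/R + 1/(jωL)
Y = (0.00699 − j0.0379) S
|Y| = 0.0385 S → |Z| = 1/|Y| = 26.0 Ω, ∠Z = −∠Y = 79.5°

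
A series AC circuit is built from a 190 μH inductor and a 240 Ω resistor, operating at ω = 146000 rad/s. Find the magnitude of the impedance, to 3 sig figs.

X_L = ωL = 27.7 Ω
Z = 240 + j27.7 Ω
|Z| = √(240² + 27.7²) = 242 Ω

242 Ω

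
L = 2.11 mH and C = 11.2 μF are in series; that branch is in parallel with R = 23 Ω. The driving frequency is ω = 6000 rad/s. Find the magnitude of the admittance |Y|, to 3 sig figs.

452 mS

X_L = ωL = 12.7 Ω
X_C = 1/(ωC) = 14.9 Ω
Branch 1: Z₁ = R = 23.0 Ω
Branch 2 (series LC): Z₂ = j(X_L − X_C) = −j2.22 Ω
Parallel: Z = Z₁Z₂/(Z₁+Z₂), |Z| = 2.21 Ω, ∠Z = -84.5°
|Y| = 1/|Z| = 452 mS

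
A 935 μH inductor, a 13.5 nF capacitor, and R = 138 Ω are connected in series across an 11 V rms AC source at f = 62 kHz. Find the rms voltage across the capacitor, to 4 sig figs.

9.415 V

ω = 2πf = 389600 rad/s
X_L = ωL = 364.2 Ω
X_C = 1/(ωC) = 190.1 Ω
Net reactance X = X_L − X_C = 174.1 Ω
Z = 138.0 + j174.1 Ω
|Z| = √(138.0² + 174.1²) = 222.1 Ω
I = V/|Z| = 49.52 mA
V_C = I·|Z_C| = 0.04952 × 190.1 = 9.415 V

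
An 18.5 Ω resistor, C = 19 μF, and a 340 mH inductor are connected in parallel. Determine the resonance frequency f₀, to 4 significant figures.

ω₀ = 1/√(LC) = 1/√(0.34 × 1.9e-05) = 393.4 rad/s
f₀ = ω₀/(2π) = 62.62 Hz

62.62 Hz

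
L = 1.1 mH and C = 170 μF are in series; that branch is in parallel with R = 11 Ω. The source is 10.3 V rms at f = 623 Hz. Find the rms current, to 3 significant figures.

ω = 2πf = 3914 rad/s
X_L = ωL = 4.31 Ω
X_C = 1/(ωC) = 1.50 Ω
Branch 1: Z₁ = R = 11.0 Ω
Branch 2 (series LC): Z₂ = j(X_L − X_C) = j2.80 Ω
Parallel: Z = Z₁Z₂/(Z₁+Z₂), |Z| = 2.72 Ω, ∠Z = 75.7°
I = V/|Z| = 10.3/2.72 = 3.79 A

3.79 A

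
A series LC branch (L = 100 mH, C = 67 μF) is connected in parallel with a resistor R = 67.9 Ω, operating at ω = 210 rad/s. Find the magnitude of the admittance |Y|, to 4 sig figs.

24.81 mS

X_L = ωL = 21.00 Ω
X_C = 1/(ωC) = 71.07 Ω
Branch 1: Z₁ = R = 67.90 Ω
Branch 2 (series LC): Z₂ = j(X_L − X_C) = −j50.07 Ω
Parallel: Z = Z₁Z₂/(Z₁+Z₂), |Z| = 40.30 Ω, ∠Z = -53.59°
|Y| = 1/|Z| = 24.81 mS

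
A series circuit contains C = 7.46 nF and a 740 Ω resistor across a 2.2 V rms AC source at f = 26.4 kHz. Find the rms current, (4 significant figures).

ω = 2πf = 165900 rad/s
X_C = 1/(ωC) = 808.1 Ω
Z = 740.0 − j808.1 Ω
|Z| = √(740.0² + 808.1²) = 1096 Ω
I = V/|Z| = 2.2/1096 = 2.008 mA

2.008 mA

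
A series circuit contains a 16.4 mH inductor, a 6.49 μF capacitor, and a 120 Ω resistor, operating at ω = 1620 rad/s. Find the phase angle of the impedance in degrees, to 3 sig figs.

-29.7°

X_L = ωL = 26.6 Ω
X_C = 1/(ωC) = 95.1 Ω
Net reactance X = X_L − X_C = -68.5 Ω
Z = 120 − j68.5 Ω
|Z| = √(120² + 68.5²) = 138 Ω
∠Z = arctan(-68.5/120) = -29.7°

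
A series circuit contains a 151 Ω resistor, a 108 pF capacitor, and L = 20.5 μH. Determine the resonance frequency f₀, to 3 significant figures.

3.38 MHz

ω₀ = 1/√(LC) = 1/√(2.05e-05 × 1.08e-10) = 2.125e+07 rad/s
f₀ = ω₀/(2π) = 3.38 MHz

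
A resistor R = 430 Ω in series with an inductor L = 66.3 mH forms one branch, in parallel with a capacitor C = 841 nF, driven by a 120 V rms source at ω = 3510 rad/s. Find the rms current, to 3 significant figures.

X_L = ωL = 233 Ω
X_C = 1/(ωC) = 339 Ω
Branch 1 (R+jX_L): Z₁ = 430 + j233 Ω, |Z₁| = 489 Ω
Branch 2 (−jX_C): Z₂ = −j339 Ω
Parallel: Z = Z₁Z₂/(Z₁+Z₂), |Z| = 374 Ω, ∠Z = -47.7°
I = V/|Z| = 120/374 = 321 mA

321 mA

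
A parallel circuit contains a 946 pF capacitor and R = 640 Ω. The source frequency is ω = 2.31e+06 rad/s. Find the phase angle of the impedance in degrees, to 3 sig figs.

X_C = 1/(ωC) = 458 Ω
Parallel: admittances add. Y = 1/R + jωC
Y = (0.00156 + j0.00219) S
|Y| = 0.00269 S → |Z| = 1/|Y| = 372 Ω, ∠Z = −∠Y = -54.4°

-54.4°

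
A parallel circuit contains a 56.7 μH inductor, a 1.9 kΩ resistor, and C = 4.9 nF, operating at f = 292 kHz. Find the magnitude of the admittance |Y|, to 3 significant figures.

ω = 2πf = 1.835e+06 rad/s
X_L = ωL = 104 Ω
X_C = 1/(ωC) = 111 Ω
Parallel: admittances add. Y = 1/R + 1/(jωL) + jωC
Y = (0.000526 − j0.000623) S
|Y| = 0.000815 S → |Z| = 1/|Y| = 1230 Ω, ∠Z = −∠Y = 49.8°

815 μS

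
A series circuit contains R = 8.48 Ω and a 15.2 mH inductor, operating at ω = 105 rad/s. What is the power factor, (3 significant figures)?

X_L = ωL = 1.60 Ω
Z = 8.48 + j1.60 Ω
|Z| = √(8.48² + 1.60²) = 8.63 Ω
∠Z = arctan(1.60/8.48) = 10.7°
cos φ = cos(10.7°) = 0.983

0.983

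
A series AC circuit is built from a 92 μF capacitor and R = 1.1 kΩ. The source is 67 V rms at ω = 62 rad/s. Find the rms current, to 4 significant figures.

60.15 mA

X_C = 1/(ωC) = 175.3 Ω
Z = 1100 − j175.3 Ω
|Z| = √(1100² + 175.3²) = 1114 Ω
I = V/|Z| = 67/1114 = 60.15 mA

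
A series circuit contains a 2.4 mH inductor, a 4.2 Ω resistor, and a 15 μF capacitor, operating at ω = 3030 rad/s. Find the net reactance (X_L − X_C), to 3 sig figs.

-14.7 Ω

X_L = ωL = 7.27 Ω
X_C = 1/(ωC) = 22.0 Ω
X = 7.27 − 22.0 = -14.7 Ω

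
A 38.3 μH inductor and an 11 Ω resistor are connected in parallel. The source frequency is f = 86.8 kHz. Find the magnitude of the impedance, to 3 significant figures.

9.73 Ω

ω = 2πf = 545400 rad/s
X_L = ωL = 20.9 Ω
Parallel: admittances add. Y = 1/R + 1/(jωL)
Y = (0.0909 − j0.0479) S
|Y| = 0.103 S → |Z| = 1/|Y| = 9.73 Ω, ∠Z = −∠Y = 27.8°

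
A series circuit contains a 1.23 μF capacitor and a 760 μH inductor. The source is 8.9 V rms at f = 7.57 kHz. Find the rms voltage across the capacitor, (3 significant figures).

ω = 2πf = 47560 rad/s
X_L = ωL = 36.1 Ω
X_C = 1/(ωC) = 17.1 Ω
Net reactance X = X_L − X_C = 19.1 Ω
Z = j19.1 Ω
|Z| = √(0² + 19.1²) = 19.1 Ω
I = V/|Z| = 467 mA
V_C = I·|Z_C| = 0.467 × 17.1 = 7.98 V

7.98 V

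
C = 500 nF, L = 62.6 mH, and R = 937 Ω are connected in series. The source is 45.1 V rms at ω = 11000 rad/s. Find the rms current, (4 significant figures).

42.34 mA

X_L = ωL = 688.6 Ω
X_C = 1/(ωC) = 181.8 Ω
Net reactance X = X_L − X_C = 506.8 Ω
Z = 937.0 + j506.8 Ω
|Z| = √(937.0² + 506.8²) = 1065 Ω
I = V/|Z| = 45.1/1065 = 42.34 mA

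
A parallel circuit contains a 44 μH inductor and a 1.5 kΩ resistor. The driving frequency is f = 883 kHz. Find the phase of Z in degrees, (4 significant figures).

80.76°

ω = 2πf = 5.548e+06 rad/s
X_L = ωL = 244.1 Ω
Parallel: admittances add. Y = 1/R + 1/(jωL)
Y = (0.0006667 − j0.004096) S
|Y| = 0.004150 S → |Z| = 1/|Y| = 240.9 Ω, ∠Z = −∠Y = 80.76°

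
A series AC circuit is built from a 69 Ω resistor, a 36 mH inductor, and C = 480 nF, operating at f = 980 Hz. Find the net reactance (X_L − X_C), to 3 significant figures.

ω = 2πf = 6158 rad/s
X_L = ωL = 222 Ω
X_C = 1/(ωC) = 338 Ω
X = 222 − 338 = -117 Ω

-117 Ω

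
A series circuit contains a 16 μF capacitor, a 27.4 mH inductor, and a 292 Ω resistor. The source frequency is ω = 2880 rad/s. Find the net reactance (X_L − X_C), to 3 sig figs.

X_L = ωL = 78.9 Ω
X_C = 1/(ωC) = 21.7 Ω
X = 78.9 − 21.7 = 57.2 Ω

57.2 Ω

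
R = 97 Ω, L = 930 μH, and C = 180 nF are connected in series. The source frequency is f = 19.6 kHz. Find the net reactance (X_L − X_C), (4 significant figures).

69.42 Ω

ω = 2πf = 123200 rad/s
X_L = ωL = 114.5 Ω
X_C = 1/(ωC) = 45.11 Ω
X = 114.5 − 45.11 = 69.42 Ω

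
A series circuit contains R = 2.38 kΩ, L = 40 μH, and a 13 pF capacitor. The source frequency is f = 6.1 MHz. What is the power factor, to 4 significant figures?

ω = 2πf = 3.833e+07 rad/s
X_L = ωL = 1533 Ω
X_C = 1/(ωC) = 2007 Ω
Net reactance X = X_L − X_C = -473.9 Ω
Z = 2380 − j473.9 Ω
|Z| = √(2380² + 473.9²) = 2427 Ω
∠Z = arctan(-473.9/2380) = -11.26°
cos φ = cos(-11.26°) = 0.9807

0.9807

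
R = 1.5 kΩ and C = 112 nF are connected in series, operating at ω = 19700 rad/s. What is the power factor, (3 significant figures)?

0.957

X_C = 1/(ωC) = 453 Ω
Z = 1500 − j453 Ω
|Z| = √(1500² + 453²) = 1570 Ω
∠Z = arctan(-453/1500) = -16.8°
cos φ = cos(-16.8°) = 0.957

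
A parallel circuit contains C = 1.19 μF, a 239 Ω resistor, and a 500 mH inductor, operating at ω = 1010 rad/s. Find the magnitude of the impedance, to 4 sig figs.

235.0 Ω

X_L = ωL = 505.0 Ω
X_C = 1/(ωC) = 832.0 Ω
Parallel: admittances add. Y = 1/R + 1/(jωL) + jωC
Y = (0.004184 − j0.0007783) S
|Y| = 0.004256 S → |Z| = 1/|Y| = 235.0 Ω, ∠Z = −∠Y = 10.54°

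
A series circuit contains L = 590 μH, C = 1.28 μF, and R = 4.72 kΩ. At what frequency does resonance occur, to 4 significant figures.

ω₀ = 1/√(LC) = 1/√(0.00059 × 1.28e-06) = 36390 rad/s
f₀ = ω₀/(2π) = 5.791 kHz

5.791 kHz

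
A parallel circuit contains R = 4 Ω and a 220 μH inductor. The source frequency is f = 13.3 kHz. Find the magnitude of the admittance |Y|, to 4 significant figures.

ω = 2πf = 83570 rad/s
X_L = ωL = 18.38 Ω
Parallel: admittances add. Y = 1/R + 1/(jωL)
Y = (0.2500 − j0.05439) S
|Y| = 0.2558 S → |Z| = 1/|Y| = 3.909 Ω, ∠Z = −∠Y = 12.27°

255.8 mS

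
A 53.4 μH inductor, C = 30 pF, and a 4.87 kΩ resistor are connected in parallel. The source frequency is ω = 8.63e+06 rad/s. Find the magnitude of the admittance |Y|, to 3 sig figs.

X_L = ωL = 461 Ω
X_C = 1/(ωC) = 3860 Ω
Parallel: admittances add. Y = 1/R + 1/(jωL) + jωC
Y = (0.000205 − j0.00191) S
|Y| = 0.00192 S → |Z| = 1/|Y| = 520 Ω, ∠Z = −∠Y = 83.9°

1.92 mS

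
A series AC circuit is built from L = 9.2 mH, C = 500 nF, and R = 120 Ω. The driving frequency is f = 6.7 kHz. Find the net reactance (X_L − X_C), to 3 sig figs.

340 Ω

ω = 2πf = 42100 rad/s
X_L = ωL = 387 Ω
X_C = 1/(ωC) = 47.5 Ω
X = 387 − 47.5 = 340 Ω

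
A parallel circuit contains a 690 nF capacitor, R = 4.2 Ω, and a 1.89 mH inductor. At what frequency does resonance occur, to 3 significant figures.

ω₀ = 1/√(LC) = 1/√(0.00189 × 6.9e-07) = 27690 rad/s
f₀ = ω₀/(2π) = 4.41 kHz

4.41 kHz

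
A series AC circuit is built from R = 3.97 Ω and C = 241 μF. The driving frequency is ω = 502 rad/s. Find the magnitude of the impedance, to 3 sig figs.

9.17 Ω

X_C = 1/(ωC) = 8.27 Ω
Z = 3.97 − j8.27 Ω
|Z| = √(3.97² + 8.27²) = 9.17 Ω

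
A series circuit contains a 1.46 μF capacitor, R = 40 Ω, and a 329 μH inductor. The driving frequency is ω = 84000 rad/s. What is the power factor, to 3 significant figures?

X_L = ωL = 27.6 Ω
X_C = 1/(ωC) = 8.15 Ω
Net reactance X = X_L − X_C = 19.5 Ω
Z = 40.0 + j19.5 Ω
|Z| = √(40.0² + 19.5²) = 44.5 Ω
∠Z = arctan(19.5/40.0) = 26.0°
cos φ = cos(26.0°) = 0.899

0.899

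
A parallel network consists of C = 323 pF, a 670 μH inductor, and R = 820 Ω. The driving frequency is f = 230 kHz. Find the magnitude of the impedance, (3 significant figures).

ω = 2πf = 1.445e+06 rad/s
X_L = ωL = 968 Ω
X_C = 1/(ωC) = 2140 Ω
Parallel: admittances add. Y = 1/R + 1/(jωL) + jωC
Y = (0.00122 − j0.000566) S
|Y| = 0.00134 S → |Z| = 1/|Y| = 744 Ω, ∠Z = −∠Y = 24.9°

744 Ω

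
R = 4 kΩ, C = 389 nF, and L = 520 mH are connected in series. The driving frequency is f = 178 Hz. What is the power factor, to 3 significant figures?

ω = 2πf = 1118 rad/s
X_L = ωL = 582 Ω
X_C = 1/(ωC) = 2300 Ω
Net reactance X = X_L − X_C = -1720 Ω
Z = 4000 − j1720 Ω
|Z| = √(4000² + 1720²) = 4350 Ω
∠Z = arctan(-1720/4000) = -23.2°
cos φ = cos(-23.2°) = 0.919

0.919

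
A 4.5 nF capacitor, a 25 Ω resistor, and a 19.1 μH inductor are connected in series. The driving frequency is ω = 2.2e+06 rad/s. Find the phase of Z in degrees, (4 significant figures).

X_L = ωL = 42.02 Ω
X_C = 1/(ωC) = 101.0 Ω
Net reactance X = X_L − X_C = -58.99 Ω
Z = 25.00 − j58.99 Ω
|Z| = √(25.00² + 58.99²) = 64.07 Ω
∠Z = arctan(-58.99/25.00) = -67.03°

-67.03°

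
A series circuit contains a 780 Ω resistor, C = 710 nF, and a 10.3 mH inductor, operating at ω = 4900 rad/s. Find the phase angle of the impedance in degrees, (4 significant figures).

-16.90°

X_L = ωL = 50.47 Ω
X_C = 1/(ωC) = 287.4 Ω
Net reactance X = X_L − X_C = -237.0 Ω
Z = 780.0 − j237.0 Ω
|Z| = √(780.0² + 237.0²) = 815.2 Ω
∠Z = arctan(-237.0/780.0) = -16.90°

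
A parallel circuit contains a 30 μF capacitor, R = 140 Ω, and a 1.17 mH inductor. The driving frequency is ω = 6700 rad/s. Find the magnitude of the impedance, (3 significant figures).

X_L = ωL = 7.84 Ω
X_C = 1/(ωC) = 4.98 Ω
Parallel: admittances add. Y = 1/R + 1/(jωL) + jωC
Y = (0.00714 + j0.0734) S
|Y| = 0.0738 S → |Z| = 1/|Y| = 13.6 Ω, ∠Z = −∠Y = -84.4°

13.6 Ω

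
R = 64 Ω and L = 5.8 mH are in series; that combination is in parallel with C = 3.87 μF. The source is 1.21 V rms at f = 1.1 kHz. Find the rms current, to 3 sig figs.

27.5 mA

ω = 2πf = 6912 rad/s
X_L = ωL = 40.1 Ω
X_C = 1/(ωC) = 37.4 Ω
Branch 1 (R+jX_L): Z₁ = 64.0 + j40.1 Ω, |Z₁| = 75.5 Ω
Branch 2 (−jX_C): Z₂ = −j37.4 Ω
Parallel: Z = Z₁Z₂/(Z₁+Z₂), |Z| = 44.1 Ω, ∠Z = -60.4°
I = V/|Z| = 1.21/44.1 = 27.5 mA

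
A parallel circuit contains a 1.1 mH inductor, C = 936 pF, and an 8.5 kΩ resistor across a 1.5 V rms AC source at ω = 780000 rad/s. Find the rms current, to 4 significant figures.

X_L = ωL = 858.0 Ω
X_C = 1/(ωC) = 1370 Ω
Parallel: admittances add. Y = 1/R + 1/(jωL) + jωC
Y = (0.0001176 − j0.0004354) S
|Y| = 0.0004510 S → |Z| = 1/|Y| = 2217 Ω, ∠Z = −∠Y = 74.88°
I = V/|Z| = 1.5/2217 = 676.6 μA

676.6 μA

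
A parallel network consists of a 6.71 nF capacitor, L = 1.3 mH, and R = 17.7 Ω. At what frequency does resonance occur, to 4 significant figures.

ω₀ = 1/√(LC) = 1/√(0.0013 × 6.71e-09) = 338600 rad/s
f₀ = ω₀/(2π) = 53.89 kHz

53.89 kHz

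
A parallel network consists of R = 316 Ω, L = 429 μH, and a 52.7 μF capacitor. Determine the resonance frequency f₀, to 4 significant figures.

1.058 kHz

ω₀ = 1/√(LC) = 1/√(0.000429 × 5.27e-05) = 6651 rad/s
f₀ = ω₀/(2π) = 1.058 kHz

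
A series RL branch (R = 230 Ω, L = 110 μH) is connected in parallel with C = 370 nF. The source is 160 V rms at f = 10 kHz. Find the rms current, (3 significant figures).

ω = 2πf = 62830 rad/s
X_L = ωL = 6.91 Ω
X_C = 1/(ωC) = 43.0 Ω
Branch 1 (R+jX_L): Z₁ = 230 + j6.91 Ω, |Z₁| = 230 Ω
Branch 2 (−jX_C): Z₂ = −j43.0 Ω
Parallel: Z = Z₁Z₂/(Z₁+Z₂), |Z| = 42.5 Ω, ∠Z = -79.4°
I = V/|Z| = 160/42.5 = 3.76 A

3.76 A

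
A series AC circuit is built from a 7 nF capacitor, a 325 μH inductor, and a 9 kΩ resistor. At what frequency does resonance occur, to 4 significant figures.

105.5 kHz

ω₀ = 1/√(LC) = 1/√(0.000325 × 7e-09) = 663000 rad/s
f₀ = ω₀/(2π) = 105.5 kHz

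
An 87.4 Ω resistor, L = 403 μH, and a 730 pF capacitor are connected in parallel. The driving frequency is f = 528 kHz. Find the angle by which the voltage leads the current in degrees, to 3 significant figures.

ω = 2πf = 3.318e+06 rad/s
X_L = ωL = 1340 Ω
X_C = 1/(ωC) = 413 Ω
Parallel: admittances add. Y = 1/R + 1/(jωL) + jωC
Y = (0.0114 + j0.00167) S
|Y| = 0.0116 S → |Z| = 1/|Y| = 86.5 Ω, ∠Z = −∠Y = -8.32°

-8.32°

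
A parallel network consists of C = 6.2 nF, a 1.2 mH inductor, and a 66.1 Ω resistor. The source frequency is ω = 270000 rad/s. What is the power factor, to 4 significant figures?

X_L = ωL = 324.0 Ω
X_C = 1/(ωC) = 597.4 Ω
Parallel: admittances add. Y = 1/R + 1/(jωL) + jωC
Y = (0.01513 − j0.001412) S
|Y| = 0.01519 S → |Z| = 1/|Y| = 65.81 Ω, ∠Z = −∠Y = 5.334°
cos φ = cos(5.334°) = 0.9957

0.9957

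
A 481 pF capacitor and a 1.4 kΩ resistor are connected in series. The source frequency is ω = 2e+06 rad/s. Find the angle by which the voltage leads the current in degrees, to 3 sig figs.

X_C = 1/(ωC) = 1040 Ω
Z = 1400 − j1040 Ω
|Z| = √(1400² + 1040²) = 1740 Ω
∠Z = arctan(-1040/1400) = -36.6°

-36.6°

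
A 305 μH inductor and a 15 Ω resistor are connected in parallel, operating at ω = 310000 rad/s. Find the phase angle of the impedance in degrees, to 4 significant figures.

9.015°

X_L = ωL = 94.55 Ω
Parallel: admittances add. Y = 1/R + 1/(jωL)
Y = (0.06667 − j0.01058) S
|Y| = 0.06750 S → |Z| = 1/|Y| = 14.81 Ω, ∠Z = −∠Y = 9.015°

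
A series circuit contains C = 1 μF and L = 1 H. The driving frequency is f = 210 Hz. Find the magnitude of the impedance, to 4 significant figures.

ω = 2πf = 1319 rad/s
X_L = ωL = 1319 Ω
X_C = 1/(ωC) = 757.9 Ω
Net reactance X = X_L − X_C = 561.6 Ω
Z = j561.6 Ω
|Z| = √(0² + 561.6²) = 561.6 Ω

561.6 Ω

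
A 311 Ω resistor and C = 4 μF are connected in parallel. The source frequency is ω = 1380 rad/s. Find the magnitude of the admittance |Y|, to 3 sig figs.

6.39 mS

X_C = 1/(ωC) = 181 Ω
Parallel: admittances add. Y = 1/R + jωC
Y = (0.00322 + j0.00552) S
|Y| = 0.00639 S → |Z| = 1/|Y| = 157 Ω, ∠Z = −∠Y = -59.8°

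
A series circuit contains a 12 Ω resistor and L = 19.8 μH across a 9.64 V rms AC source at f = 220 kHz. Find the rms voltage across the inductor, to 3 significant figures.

ω = 2πf = 1.382e+06 rad/s
X_L = ωL = 27.4 Ω
Z = 12.0 + j27.4 Ω
|Z| = √(12.0² + 27.4²) = 29.9 Ω
I = V/|Z| = 323 mA
V_L = I·|Z_L| = 0.323 × 27.4 = 8.83 V

8.83 V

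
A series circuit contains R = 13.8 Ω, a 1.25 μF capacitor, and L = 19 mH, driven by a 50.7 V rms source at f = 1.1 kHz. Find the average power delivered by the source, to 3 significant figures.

ω = 2πf = 6912 rad/s
X_L = ωL = 131 Ω
X_C = 1/(ωC) = 116 Ω
Net reactance X = X_L − X_C = 15.6 Ω
Z = 13.8 + j15.6 Ω
|Z| = √(13.8² + 15.6²) = 20.8 Ω
∠Z = arctan(15.6/13.8) = 48.4°
I = V/|Z| = 2.44 A
P = VI cos φ = 50.7 × 2.44 × cos(48.4°) = 82.0 W

82.0 W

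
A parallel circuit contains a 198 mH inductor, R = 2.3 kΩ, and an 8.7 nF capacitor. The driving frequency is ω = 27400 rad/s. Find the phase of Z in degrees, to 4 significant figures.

X_L = ωL = 5425 Ω
X_C = 1/(ωC) = 4195 Ω
Parallel: admittances add. Y = 1/R + 1/(jωL) + jωC
Y = (0.0004348 + j5.405e-05) S
|Y| = 0.0004381 S → |Z| = 1/|Y| = 2282 Ω, ∠Z = −∠Y = -7.087°

-7.087°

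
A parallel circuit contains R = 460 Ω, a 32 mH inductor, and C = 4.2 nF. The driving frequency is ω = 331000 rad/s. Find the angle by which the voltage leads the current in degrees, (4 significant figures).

X_L = ωL = 10590 Ω
X_C = 1/(ωC) = 719.3 Ω
Parallel: admittances add. Y = 1/R + 1/(jωL) + jωC
Y = (0.002174 + j0.001296) S
|Y| = 0.002531 S → |Z| = 1/|Y| = 395.1 Ω, ∠Z = −∠Y = -30.80°

-30.80°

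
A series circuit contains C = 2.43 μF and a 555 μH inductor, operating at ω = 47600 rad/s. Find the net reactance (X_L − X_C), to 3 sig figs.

X_L = ωL = 26.4 Ω
X_C = 1/(ωC) = 8.65 Ω
X = 26.4 − 8.65 = 17.8 Ω

17.8 Ω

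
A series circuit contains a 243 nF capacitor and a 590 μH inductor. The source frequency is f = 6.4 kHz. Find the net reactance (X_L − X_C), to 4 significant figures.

-78.61 Ω

ω = 2πf = 40210 rad/s
X_L = ωL = 23.73 Ω
X_C = 1/(ωC) = 102.3 Ω
X = 23.73 − 102.3 = -78.61 Ω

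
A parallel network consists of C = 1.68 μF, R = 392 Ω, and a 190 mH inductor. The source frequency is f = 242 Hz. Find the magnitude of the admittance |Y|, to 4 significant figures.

ω = 2πf = 1521 rad/s
X_L = ωL = 288.9 Ω
X_C = 1/(ωC) = 391.5 Ω
Parallel: admittances add. Y = 1/R + 1/(jωL) + jωC
Y = (0.002551 − j0.0009069) S
|Y| = 0.002707 S → |Z| = 1/|Y| = 369.4 Ω, ∠Z = −∠Y = 19.57°

2.707 mS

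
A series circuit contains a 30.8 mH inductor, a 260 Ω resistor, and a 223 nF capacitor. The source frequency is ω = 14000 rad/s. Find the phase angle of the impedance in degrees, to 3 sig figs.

23.1°

X_L = ωL = 431 Ω
X_C = 1/(ωC) = 320 Ω
Net reactance X = X_L − X_C = 111 Ω
Z = 260 + j111 Ω
|Z| = √(260² + 111²) = 283 Ω
∠Z = arctan(111/260) = 23.1°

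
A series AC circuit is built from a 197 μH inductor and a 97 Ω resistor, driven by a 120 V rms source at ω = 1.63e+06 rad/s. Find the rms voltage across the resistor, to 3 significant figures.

X_L = ωL = 321 Ω
Z = 97.0 + j321 Ω
|Z| = √(97.0² + 321²) = 335 Ω
I = V/|Z| = 358 mA
V_R = I·|Z_R| = 0.358 × 97.0 = 34.7 V

34.7 V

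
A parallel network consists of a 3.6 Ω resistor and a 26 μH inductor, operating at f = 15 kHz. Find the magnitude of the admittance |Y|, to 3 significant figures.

494 mS

ω = 2πf = 94250 rad/s
X_L = ωL = 2.45 Ω
Parallel: admittances add. Y = 1/R + 1/(jωL)
Y = (0.278 − j0.408) S
|Y| = 0.494 S → |Z| = 1/|Y| = 2.03 Ω, ∠Z = −∠Y = 55.8°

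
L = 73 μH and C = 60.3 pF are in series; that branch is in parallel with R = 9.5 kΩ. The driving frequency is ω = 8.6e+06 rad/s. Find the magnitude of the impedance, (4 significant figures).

1289 Ω

X_L = ωL = 627.8 Ω
X_C = 1/(ωC) = 1928 Ω
Branch 1: Z₁ = R = 9500 Ω
Branch 2 (series LC): Z₂ = j(X_L − X_C) = −j1301 Ω
Parallel: Z = Z₁Z₂/(Z₁+Z₂), |Z| = 1289 Ω, ∠Z = -82.20°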